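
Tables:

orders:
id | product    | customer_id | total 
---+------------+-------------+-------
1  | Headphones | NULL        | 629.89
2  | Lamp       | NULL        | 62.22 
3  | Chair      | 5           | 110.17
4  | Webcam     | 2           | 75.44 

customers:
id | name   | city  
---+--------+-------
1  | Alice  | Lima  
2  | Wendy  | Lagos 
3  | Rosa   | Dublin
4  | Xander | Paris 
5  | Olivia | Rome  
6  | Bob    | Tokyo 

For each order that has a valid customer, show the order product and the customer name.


INNER JOIN keeps only orders rows whose customer_id matches an id in customers. Walk through each order:
  - order 1 (Headphones): customer_id=NULL, no match -> dropped
  - order 2 (Lamp): customer_id=NULL, no match -> dropped
  - order 3 (Chair): customer_id=5 -> matches Olivia
  - order 4 (Webcam): customer_id=2 -> matches Wendy
So 2 of 4 rows are dropped.

SQL:
SELECT a.product, b.name AS customer
FROM orders a
INNER JOIN customers b ON a.customer_id = b.id

Result:
product | customer
--------+---------
Chair   | Olivia  
Webcam  | Wendy   


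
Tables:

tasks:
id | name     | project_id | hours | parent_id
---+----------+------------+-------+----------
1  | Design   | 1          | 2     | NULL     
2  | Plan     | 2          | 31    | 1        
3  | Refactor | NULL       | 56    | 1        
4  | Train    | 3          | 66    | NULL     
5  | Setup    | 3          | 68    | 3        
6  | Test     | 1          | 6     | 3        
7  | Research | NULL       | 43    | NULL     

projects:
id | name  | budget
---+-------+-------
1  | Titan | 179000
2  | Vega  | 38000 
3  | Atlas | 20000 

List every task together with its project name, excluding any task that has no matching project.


INNER JOIN keeps only tasks rows whose project_id matches an id in projects. Walk through each task:
  - task 1 (Design): project_id=1 -> matches Titan
  - task 2 (Plan): project_id=2 -> matches Vega
  - task 3 (Refactor): project_id=NULL, no match -> dropped
  - task 4 (Train): project_id=3 -> matches Atlas
  - task 5 (Setup): project_id=3 -> matches Atlas
  - task 6 (Test): project_id=1 -> matches Titan
  - task 7 (Research): project_id=NULL, no match -> dropped
So 2 of 7 rows are dropped.

SQL:
SELECT a.name, b.name AS project
FROM tasks a
INNER JOIN projects b ON a.project_id = b.id

Result:
name   | project
-------+--------
Design | Titan  
Plan   | Vega   
Train  | Atlas  
Setup  | Atlas  
Test   | Titan  


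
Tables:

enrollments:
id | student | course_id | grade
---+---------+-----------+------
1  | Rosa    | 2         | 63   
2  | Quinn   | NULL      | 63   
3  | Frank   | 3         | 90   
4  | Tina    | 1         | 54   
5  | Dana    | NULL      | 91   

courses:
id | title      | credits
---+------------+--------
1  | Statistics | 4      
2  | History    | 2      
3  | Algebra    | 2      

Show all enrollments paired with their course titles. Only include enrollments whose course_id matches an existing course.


INNER JOIN keeps only enrollments rows whose course_id matches an id in courses. Walk through each enrollment:
  - enrollment 1 (Rosa): course_id=2 -> matches History
  - enrollment 2 (Quinn): course_id=NULL, no match -> dropped
  - enrollment 3 (Frank): course_id=3 -> matches Algebra
  - enrollment 4 (Tina): course_id=1 -> matches Statistics
  - enrollment 5 (Dana): course_id=NULL, no match -> dropped
So 2 of 5 rows are dropped.

SQL:
SELECT a.student, b.title AS course
FROM enrollments a
INNER JOIN courses b ON a.course_id = b.id

Result:
student | course    
--------+-----------
Rosa    | History   
Frank   | Algebra   
Tina    | Statistics


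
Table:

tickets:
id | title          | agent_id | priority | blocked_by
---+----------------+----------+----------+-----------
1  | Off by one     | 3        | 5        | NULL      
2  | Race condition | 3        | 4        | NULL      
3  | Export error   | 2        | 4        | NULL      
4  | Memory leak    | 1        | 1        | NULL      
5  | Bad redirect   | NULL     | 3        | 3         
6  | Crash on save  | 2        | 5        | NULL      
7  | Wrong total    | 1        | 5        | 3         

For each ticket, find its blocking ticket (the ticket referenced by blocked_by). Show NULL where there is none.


This is a self-join: tickets is joined to a second copy of itself, matching each row's blocked_by to another row's id. Use LEFT JOIN so rows with blocked_by=NULL are kept.
  - ticket 1 (Off by one): blocked_by=NULL -> NULL
  - ticket 2 (Race condition): blocked_by=NULL -> NULL
  - ticket 3 (Export error): blocked_by=NULL -> NULL
  - ticket 4 (Memory leak): blocked_by=NULL -> NULL
  - ticket 5 (Bad redirect): blocked_by=3 -> Export error
  - ticket 6 (Crash on save): blocked_by=NULL -> NULL
  - ticket 7 (Wrong total): blocked_by=3 -> Export error

SQL:
SELECT a.title AS item, b.title AS blocked_by
FROM tickets a
LEFT JOIN tickets b ON a.blocked_by = b.id

Result:
item           | blocked_by  
---------------+-------------
Off by one     | NULL        
Race condition | NULL        
Export error   | NULL        
Memory leak    | NULL        
Bad redirect   | Export error
Crash on save  | NULL        
Wrong total    | Export error


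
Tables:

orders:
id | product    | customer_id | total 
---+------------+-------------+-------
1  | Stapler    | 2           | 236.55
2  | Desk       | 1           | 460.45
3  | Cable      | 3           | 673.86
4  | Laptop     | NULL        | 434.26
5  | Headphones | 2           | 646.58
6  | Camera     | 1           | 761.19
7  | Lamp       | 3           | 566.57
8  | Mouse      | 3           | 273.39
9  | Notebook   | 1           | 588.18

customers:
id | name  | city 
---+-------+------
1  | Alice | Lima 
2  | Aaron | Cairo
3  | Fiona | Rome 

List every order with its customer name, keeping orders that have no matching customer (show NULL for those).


LEFT JOIN keeps every row from orders (the left table); where customer_id has no match in customers, the customer columns become NULL. Walk through each order:
  - order 1 (Stapler): customer_id=2 -> matches Aaron
  - order 2 (Desk): customer_id=1 -> matches Alice
  - order 3 (Cable): customer_id=3 -> matches Fiona
  - order 4 (Laptop): customer_id=NULL, no match -> kept with NULL
  - order 5 (Headphones): customer_id=2 -> matches Aaron
  - order 6 (Camera): customer_id=1 -> matches Alice
  - order 7 (Lamp): customer_id=3 -> matches Fiona
  - order 8 (Mouse): customer_id=3 -> matches Fiona
  - order 9 (Notebook): customer_id=1 -> matches Alice
All 9 rows appear; 1 has NULL customer.

SQL:
SELECT a.product, b.name AS customer
FROM orders a
LEFT JOIN customers b ON a.customer_id = b.id

Result:
product    | customer
-----------+---------
Stapler    | Aaron   
Desk       | Alice   
Cable      | Fiona   
Laptop     | NULL    
Headphones | Aaron   
Camera     | Alice   
Lamp       | Fiona   
Mouse      | Fiona   
Notebook   | Alice   


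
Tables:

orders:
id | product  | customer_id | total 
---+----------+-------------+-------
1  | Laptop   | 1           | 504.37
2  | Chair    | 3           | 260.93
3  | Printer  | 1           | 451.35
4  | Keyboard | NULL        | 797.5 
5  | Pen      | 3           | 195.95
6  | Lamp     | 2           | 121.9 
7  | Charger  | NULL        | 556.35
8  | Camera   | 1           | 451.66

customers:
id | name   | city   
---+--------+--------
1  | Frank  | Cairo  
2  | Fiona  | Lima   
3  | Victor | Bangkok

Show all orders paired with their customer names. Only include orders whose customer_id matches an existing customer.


INNER JOIN keeps only orders rows whose customer_id matches an id in customers. Walk through each order:
  - order 1 (Laptop): customer_id=1 -> matches Frank
  - order 2 (Chair): customer_id=3 -> matches Victor
  - order 3 (Printer): customer_id=1 -> matches Frank
  - order 4 (Keyboard): customer_id=NULL, no match -> dropped
  - order 5 (Pen): customer_id=3 -> matches Victor
  - order 6 (Lamp): customer_id=2 -> matches Fiona
  - order 7 (Charger): customer_id=NULL, no match -> dropped
  - order 8 (Camera): customer_id=1 -> matches Frank
So 2 of 8 rows are dropped.

SQL:
SELECT a.product, b.name AS customer
FROM orders a
INNER JOIN customers b ON a.customer_id = b.id

Result:
product | customer
--------+---------
Laptop  | Frank   
Chair   | Victor  
Printer | Frank   
Pen     | Victor  
Lamp    | Fiona   
Camera  | Frank   


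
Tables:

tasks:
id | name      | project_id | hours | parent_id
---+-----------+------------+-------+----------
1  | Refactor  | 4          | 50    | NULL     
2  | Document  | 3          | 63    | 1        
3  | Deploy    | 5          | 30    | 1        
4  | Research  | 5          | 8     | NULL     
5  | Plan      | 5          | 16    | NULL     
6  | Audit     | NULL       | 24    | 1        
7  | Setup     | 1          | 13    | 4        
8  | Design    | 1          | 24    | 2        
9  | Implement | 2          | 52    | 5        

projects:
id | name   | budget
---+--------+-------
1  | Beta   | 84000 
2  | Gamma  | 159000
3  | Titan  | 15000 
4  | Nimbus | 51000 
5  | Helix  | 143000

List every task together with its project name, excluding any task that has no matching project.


INNER JOIN keeps only tasks rows whose project_id matches an id in projects. Walk through each task:
  - task 1 (Refactor): project_id=4 -> matches Nimbus
  - task 2 (Document): project_id=3 -> matches Titan
  - task 3 (Deploy): project_id=5 -> matches Helix
  - task 4 (Research): project_id=5 -> matches Helix
  - task 5 (Plan): project_id=5 -> matches Helix
  - task 6 (Audit): project_id=NULL, no match -> dropped
  - task 7 (Setup): project_id=1 -> matches Beta
  - task 8 (Design): project_id=1 -> matches Beta
  - task 9 (Implement): project_id=2 -> matches Gamma
So 1 of 9 rows is dropped.

SQL:
SELECT a.name, b.name AS project
FROM tasks a
INNER JOIN projects b ON a.project_id = b.id

Result:
name      | project
----------+--------
Refactor  | Nimbus 
Document  | Titan  
Deploy    | Helix  
Research  | Helix  
Plan      | Helix  
Setup     | Beta   
Design    | Beta   
Implement | Gamma  


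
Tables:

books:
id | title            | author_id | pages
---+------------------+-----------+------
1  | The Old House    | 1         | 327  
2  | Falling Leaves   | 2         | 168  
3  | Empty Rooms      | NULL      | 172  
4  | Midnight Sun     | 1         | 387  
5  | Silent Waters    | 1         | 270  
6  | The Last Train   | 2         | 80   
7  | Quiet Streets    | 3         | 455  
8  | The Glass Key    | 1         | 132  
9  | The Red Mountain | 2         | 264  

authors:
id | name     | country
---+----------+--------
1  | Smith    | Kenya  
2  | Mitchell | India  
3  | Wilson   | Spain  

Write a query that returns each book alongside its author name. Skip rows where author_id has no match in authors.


INNER JOIN keeps only books rows whose author_id matches an id in authors. Walk through each book:
  - book 1 (The Old House): author_id=1 -> matches Smith
  - book 2 (Falling Leaves): author_id=2 -> matches Mitchell
  - book 3 (Empty Rooms): author_id=NULL, no match -> dropped
  - book 4 (Midnight Sun): author_id=1 -> matches Smith
  - book 5 (Silent Waters): author_id=1 -> matches Smith
  - book 6 (The Last Train): author_id=2 -> matches Mitchell
  - book 7 (Quiet Streets): author_id=3 -> matches Wilson
  - book 8 (The Glass Key): author_id=1 -> matches Smith
  - book 9 (The Red Mountain): author_id=2 -> matches Mitchell
So 1 of 9 rows is dropped.

SQL:
SELECT a.title, b.name AS author
FROM books a
INNER JOIN authors b ON a.author_id = b.id

Result:
title            | author  
-----------------+---------
The Old House    | Smith   
Falling Leaves   | Mitchell
Midnight Sun     | Smith   
Silent Waters    | Smith   
The Last Train   | Mitchell
Quiet Streets    | Wilson  
The Glass Key    | Smith   
The Red Mountain | Mitchell


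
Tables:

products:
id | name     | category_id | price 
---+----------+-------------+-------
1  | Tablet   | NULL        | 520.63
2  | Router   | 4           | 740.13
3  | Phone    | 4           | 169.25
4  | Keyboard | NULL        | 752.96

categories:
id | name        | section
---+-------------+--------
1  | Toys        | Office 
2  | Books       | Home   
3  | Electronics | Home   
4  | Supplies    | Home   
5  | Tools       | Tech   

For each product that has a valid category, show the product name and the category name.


INNER JOIN keeps only products rows whose category_id matches an id in categories. Walk through each product:
  - product 1 (Tablet): category_id=NULL, no match -> dropped
  - product 2 (Router): category_id=4 -> matches Supplies
  - product 3 (Phone): category_id=4 -> matches Supplies
  - product 4 (Keyboard): category_id=NULL, no match -> dropped
So 2 of 4 rows are dropped.

SQL:
SELECT a.name, b.name AS category
FROM products a
INNER JOIN categories b ON a.category_id = b.id

Result:
name   | category
-------+---------
Router | Supplies
Phone  | Supplies


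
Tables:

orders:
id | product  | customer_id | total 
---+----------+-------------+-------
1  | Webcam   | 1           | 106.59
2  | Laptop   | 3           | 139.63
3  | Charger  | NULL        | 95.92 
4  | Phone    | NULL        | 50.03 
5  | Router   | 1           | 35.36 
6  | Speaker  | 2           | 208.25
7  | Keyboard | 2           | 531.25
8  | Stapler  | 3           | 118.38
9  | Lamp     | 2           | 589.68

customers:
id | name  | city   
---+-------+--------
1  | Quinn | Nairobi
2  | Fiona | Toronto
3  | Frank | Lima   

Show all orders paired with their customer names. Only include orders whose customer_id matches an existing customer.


INNER JOIN keeps only orders rows whose customer_id matches an id in customers. Walk through each order:
  - order 1 (Webcam): customer_id=1 -> matches Quinn
  - order 2 (Laptop): customer_id=3 -> matches Frank
  - order 3 (Charger): customer_id=NULL, no match -> dropped
  - order 4 (Phone): customer_id=NULL, no match -> dropped
  - order 5 (Router): customer_id=1 -> matches Quinn
  - order 6 (Speaker): customer_id=2 -> matches Fiona
  - order 7 (Keyboard): customer_id=2 -> matches Fiona
  - order 8 (Stapler): customer_id=3 -> matches Frank
  - order 9 (Lamp): customer_id=2 -> matches Fiona
So 2 of 9 rows are dropped.

SQL:
SELECT a.product, b.name AS customer
FROM orders a
INNER JOIN customers b ON a.customer_id = b.id

Result:
product  | customer
---------+---------
Webcam   | Quinn   
Laptop   | Frank   
Router   | Quinn   
Speaker  | Fiona   
Keyboard | Fiona   
Stapler  | Frank   
Lamp     | Fiona   


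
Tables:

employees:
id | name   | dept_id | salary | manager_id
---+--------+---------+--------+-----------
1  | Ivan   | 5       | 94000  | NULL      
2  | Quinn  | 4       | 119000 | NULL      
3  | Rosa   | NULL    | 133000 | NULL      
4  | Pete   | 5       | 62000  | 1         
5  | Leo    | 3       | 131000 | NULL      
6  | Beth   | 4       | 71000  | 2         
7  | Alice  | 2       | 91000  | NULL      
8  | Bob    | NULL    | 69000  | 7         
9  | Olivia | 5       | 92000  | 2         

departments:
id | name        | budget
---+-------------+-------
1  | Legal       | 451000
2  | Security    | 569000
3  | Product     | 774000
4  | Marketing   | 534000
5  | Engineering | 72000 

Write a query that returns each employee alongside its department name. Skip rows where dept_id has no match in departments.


INNER JOIN keeps only employees rows whose dept_id matches an id in departments. Walk through each employee:
  - employee 1 (Ivan): dept_id=5 -> matches Engineering
  - employee 2 (Quinn): dept_id=4 -> matches Marketing
  - employee 3 (Rosa): dept_id=NULL, no match -> dropped
  - employee 4 (Pete): dept_id=5 -> matches Engineering
  - employee 5 (Leo): dept_id=3 -> matches Product
  - employee 6 (Beth): dept_id=4 -> matches Marketing
  - employee 7 (Alice): dept_id=2 -> matches Security
  - employee 8 (Bob): dept_id=NULL, no match -> dropped
  - employee 9 (Olivia): dept_id=5 -> matches Engineering
So 2 of 9 rows are dropped.

SQL:
SELECT a.name, b.name AS department
FROM employees a
INNER JOIN departments b ON a.dept_id = b.id

Result:
name   | department 
-------+------------
Ivan   | Engineering
Quinn  | Marketing  
Pete   | Engineering
Leo    | Product    
Beth   | Marketing  
Alice  | Security   
Olivia | Engineering


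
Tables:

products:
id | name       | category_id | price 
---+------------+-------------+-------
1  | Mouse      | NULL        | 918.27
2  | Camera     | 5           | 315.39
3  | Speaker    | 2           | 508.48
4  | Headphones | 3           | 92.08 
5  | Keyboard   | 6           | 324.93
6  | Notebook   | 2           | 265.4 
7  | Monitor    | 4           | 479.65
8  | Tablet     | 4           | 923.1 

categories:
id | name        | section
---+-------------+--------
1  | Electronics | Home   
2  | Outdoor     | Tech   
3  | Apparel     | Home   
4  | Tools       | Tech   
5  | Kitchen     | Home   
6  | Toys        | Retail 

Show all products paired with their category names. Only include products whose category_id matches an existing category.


INNER JOIN keeps only products rows whose category_id matches an id in categories. Walk through each product:
  - product 1 (Mouse): category_id=NULL, no match -> dropped
  - product 2 (Camera): category_id=5 -> matches Kitchen
  - product 3 (Speaker): category_id=2 -> matches Outdoor
  - product 4 (Headphones): category_id=3 -> matches Apparel
  - product 5 (Keyboard): category_id=6 -> matches Toys
  - product 6 (Notebook): category_id=2 -> matches Outdoor
  - product 7 (Monitor): category_id=4 -> matches Tools
  - product 8 (Tablet): category_id=4 -> matches Tools
So 1 of 8 rows is dropped.

SQL:
SELECT a.name, b.name AS category
FROM products a
INNER JOIN categories b ON a.category_id = b.id

Result:
name       | category
-----------+---------
Camera     | Kitchen 
Speaker    | Outdoor 
Headphones | Apparel 
Keyboard   | Toys    
Notebook   | Outdoor 
Monitor    | Tools   
Tablet     | Tools   


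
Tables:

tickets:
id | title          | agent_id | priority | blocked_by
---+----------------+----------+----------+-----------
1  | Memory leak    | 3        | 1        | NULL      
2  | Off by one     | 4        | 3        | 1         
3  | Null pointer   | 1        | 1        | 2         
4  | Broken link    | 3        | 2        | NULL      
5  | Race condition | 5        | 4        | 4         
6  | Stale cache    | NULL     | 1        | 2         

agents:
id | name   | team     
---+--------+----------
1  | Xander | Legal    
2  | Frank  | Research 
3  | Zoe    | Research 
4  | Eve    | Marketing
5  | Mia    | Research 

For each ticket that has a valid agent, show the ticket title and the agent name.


INNER JOIN keeps only tickets rows whose agent_id matches an id in agents. Walk through each ticket:
  - ticket 1 (Memory leak): agent_id=3 -> matches Zoe
  - ticket 2 (Off by one): agent_id=4 -> matches Eve
  - ticket 3 (Null pointer): agent_id=1 -> matches Xander
  - ticket 4 (Broken link): agent_id=3 -> matches Zoe
  - ticket 5 (Race condition): agent_id=5 -> matches Mia
  - ticket 6 (Stale cache): agent_id=NULL, no match -> dropped
So 1 of 6 rows is dropped.

SQL:
SELECT a.title, b.name AS agent
FROM tickets a
INNER JOIN agents b ON a.agent_id = b.id

Result:
title          | agent 
---------------+-------
Memory leak    | Zoe   
Off by one     | Eve   
Null pointer   | Xander
Broken link    | Zoe   
Race condition | Mia   


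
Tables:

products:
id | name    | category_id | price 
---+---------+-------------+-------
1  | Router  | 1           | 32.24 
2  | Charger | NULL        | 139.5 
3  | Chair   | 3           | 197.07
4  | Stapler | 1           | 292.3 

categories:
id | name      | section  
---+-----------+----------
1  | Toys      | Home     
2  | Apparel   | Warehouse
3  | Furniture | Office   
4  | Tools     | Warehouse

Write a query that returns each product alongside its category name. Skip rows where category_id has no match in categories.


INNER JOIN keeps only products rows whose category_id matches an id in categories. Walk through each product:
  - product 1 (Router): category_id=1 -> matches Toys
  - product 2 (Charger): category_id=NULL, no match -> dropped
  - product 3 (Chair): category_id=3 -> matches Furniture
  - product 4 (Stapler): category_id=1 -> matches Toys
So 1 of 4 rows is dropped.

SQL:
SELECT a.name, b.name AS category
FROM products a
INNER JOIN categories b ON a.category_id = b.id

Result:
name    | category 
--------+----------
Router  | Toys     
Chair   | Furniture
Stapler | Toys     


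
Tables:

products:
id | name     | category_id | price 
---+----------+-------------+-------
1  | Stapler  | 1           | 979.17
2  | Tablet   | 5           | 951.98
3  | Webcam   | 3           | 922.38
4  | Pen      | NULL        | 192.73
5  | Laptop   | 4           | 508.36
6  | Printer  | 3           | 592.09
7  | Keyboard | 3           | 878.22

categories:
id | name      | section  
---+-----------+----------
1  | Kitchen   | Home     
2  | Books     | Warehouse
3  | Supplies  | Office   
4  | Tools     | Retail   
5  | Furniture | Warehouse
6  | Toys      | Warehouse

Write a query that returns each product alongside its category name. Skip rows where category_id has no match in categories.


INNER JOIN keeps only products rows whose category_id matches an id in categories. Walk through each product:
  - product 1 (Stapler): category_id=1 -> matches Kitchen
  - product 2 (Tablet): category_id=5 -> matches Furniture
  - product 3 (Webcam): category_id=3 -> matches Supplies
  - product 4 (Pen): category_id=NULL, no match -> dropped
  - product 5 (Laptop): category_id=4 -> matches Tools
  - product 6 (Printer): category_id=3 -> matches Supplies
  - product 7 (Keyboard): category_id=3 -> matches Supplies
So 1 of 7 rows is dropped.

SQL:
SELECT a.name, b.name AS category
FROM products a
INNER JOIN categories b ON a.category_id = b.id

Result:
name     | category 
---------+----------
Stapler  | Kitchen  
Tablet   | Furniture
Webcam   | Supplies 
Laptop   | Tools    
Printer  | Supplies 
Keyboard | Supplies 


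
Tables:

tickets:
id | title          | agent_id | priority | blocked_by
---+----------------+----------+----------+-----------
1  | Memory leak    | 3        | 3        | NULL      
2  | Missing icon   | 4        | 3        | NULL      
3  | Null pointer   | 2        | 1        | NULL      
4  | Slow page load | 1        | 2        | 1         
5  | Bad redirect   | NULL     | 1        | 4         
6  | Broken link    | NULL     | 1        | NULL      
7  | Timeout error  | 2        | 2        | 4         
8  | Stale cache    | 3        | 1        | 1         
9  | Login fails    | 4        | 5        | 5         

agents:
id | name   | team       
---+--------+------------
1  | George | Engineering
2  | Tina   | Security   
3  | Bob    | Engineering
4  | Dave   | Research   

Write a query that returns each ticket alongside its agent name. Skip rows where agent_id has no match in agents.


INNER JOIN keeps only tickets rows whose agent_id matches an id in agents. Walk through each ticket:
  - ticket 1 (Memory leak): agent_id=3 -> matches Bob
  - ticket 2 (Missing icon): agent_id=4 -> matches Dave
  - ticket 3 (Null pointer): agent_id=2 -> matches Tina
  - ticket 4 (Slow page load): agent_id=1 -> matches George
  - ticket 5 (Bad redirect): agent_id=NULL, no match -> dropped
  - ticket 6 (Broken link): agent_id=NULL, no match -> dropped
  - ticket 7 (Timeout error): agent_id=2 -> matches Tina
  - ticket 8 (Stale cache): agent_id=3 -> matches Bob
  - ticket 9 (Login fails): agent_id=4 -> matches Dave
So 2 of 9 rows are dropped.

SQL:
SELECT a.title, b.name AS agent
FROM tickets a
INNER JOIN agents b ON a.agent_id = b.id

Result:
title          | agent 
---------------+-------
Memory leak    | Bob   
Missing icon   | Dave  
Null pointer   | Tina  
Slow page load | George
Timeout error  | Tina  
Stale cache    | Bob   
Login fails    | Dave  


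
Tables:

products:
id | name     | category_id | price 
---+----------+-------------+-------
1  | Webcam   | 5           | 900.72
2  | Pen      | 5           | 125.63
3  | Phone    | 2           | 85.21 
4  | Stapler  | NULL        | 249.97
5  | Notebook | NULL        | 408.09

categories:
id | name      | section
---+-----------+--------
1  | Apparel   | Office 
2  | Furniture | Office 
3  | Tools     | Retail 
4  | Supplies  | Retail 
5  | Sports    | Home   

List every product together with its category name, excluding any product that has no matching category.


INNER JOIN keeps only products rows whose category_id matches an id in categories. Walk through each product:
  - product 1 (Webcam): category_id=5 -> matches Sports
  - product 2 (Pen): category_id=5 -> matches Sports
  - product 3 (Phone): category_id=2 -> matches Furniture
  - product 4 (Stapler): category_id=NULL, no match -> dropped
  - product 5 (Notebook): category_id=NULL, no match -> dropped
So 2 of 5 rows are dropped.

SQL:
SELECT a.name, b.name AS category
FROM products a
INNER JOIN categories b ON a.category_id = b.id

Result:
name   | category 
-------+----------
Webcam | Sports   
Pen    | Sports   
Phone  | Furniture


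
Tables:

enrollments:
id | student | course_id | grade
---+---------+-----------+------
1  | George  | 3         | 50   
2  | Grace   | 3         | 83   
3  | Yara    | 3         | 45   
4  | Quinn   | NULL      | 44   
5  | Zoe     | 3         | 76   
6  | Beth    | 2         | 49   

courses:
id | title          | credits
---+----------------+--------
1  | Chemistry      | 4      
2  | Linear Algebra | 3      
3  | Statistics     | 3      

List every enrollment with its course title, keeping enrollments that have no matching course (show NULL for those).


LEFT JOIN keeps every row from enrollments (the left table); where course_id has no match in courses, the course columns become NULL. Walk through each enrollment:
  - enrollment 1 (George): course_id=3 -> matches Statistics
  - enrollment 2 (Grace): course_id=3 -> matches Statistics
  - enrollment 3 (Yara): course_id=3 -> matches Statistics
  - enrollment 4 (Quinn): course_id=NULL, no match -> kept with NULL
  - enrollment 5 (Zoe): course_id=3 -> matches Statistics
  - enrollment 6 (Beth): course_id=2 -> matches Linear Algebra
All 6 rows appear; 1 has NULL course.

SQL:
SELECT a.student, b.title AS course
FROM enrollments a
LEFT JOIN courses b ON a.course_id = b.id

Result:
student | course        
--------+---------------
George  | Statistics    
Grace   | Statistics    
Yara    | Statistics    
Quinn   | NULL          
Zoe     | Statistics    
Beth    | Linear Algebra


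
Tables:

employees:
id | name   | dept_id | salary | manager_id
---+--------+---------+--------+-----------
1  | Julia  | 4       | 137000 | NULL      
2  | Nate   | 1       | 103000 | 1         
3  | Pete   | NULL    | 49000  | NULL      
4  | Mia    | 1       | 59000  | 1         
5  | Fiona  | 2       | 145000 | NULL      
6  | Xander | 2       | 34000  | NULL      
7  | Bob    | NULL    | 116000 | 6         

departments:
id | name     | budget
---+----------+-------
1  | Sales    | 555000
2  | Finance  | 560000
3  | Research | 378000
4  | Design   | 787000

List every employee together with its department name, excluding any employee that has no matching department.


INNER JOIN keeps only employees rows whose dept_id matches an id in departments. Walk through each employee:
  - employee 1 (Julia): dept_id=4 -> matches Design
  - employee 2 (Nate): dept_id=1 -> matches Sales
  - employee 3 (Pete): dept_id=NULL, no match -> dropped
  - employee 4 (Mia): dept_id=1 -> matches Sales
  - employee 5 (Fiona): dept_id=2 -> matches Finance
  - employee 6 (Xander): dept_id=2 -> matches Finance
  - employee 7 (Bob): dept_id=NULL, no match -> dropped
So 2 of 7 rows are dropped.

SQL:
SELECT a.name, b.name AS department
FROM employees a
INNER JOIN departments b ON a.dept_id = b.id

Result:
name   | department
-------+-----------
Julia  | Design    
Nate   | Sales     
Mia    | Sales     
Fiona  | Finance   
Xander | Finance   


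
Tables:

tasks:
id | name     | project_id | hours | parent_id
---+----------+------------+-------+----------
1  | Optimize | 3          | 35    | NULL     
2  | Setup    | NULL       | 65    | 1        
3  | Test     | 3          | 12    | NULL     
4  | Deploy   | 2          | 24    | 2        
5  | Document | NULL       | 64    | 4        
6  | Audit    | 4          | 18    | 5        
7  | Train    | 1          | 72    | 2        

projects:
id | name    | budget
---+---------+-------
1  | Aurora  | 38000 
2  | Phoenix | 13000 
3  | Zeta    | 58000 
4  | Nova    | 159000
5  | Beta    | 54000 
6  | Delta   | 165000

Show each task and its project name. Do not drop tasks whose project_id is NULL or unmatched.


LEFT JOIN keeps every row from tasks (the left table); where project_id has no match in projects, the project columns become NULL. Walk through each task:
  - task 1 (Optimize): project_id=3 -> matches Zeta
  - task 2 (Setup): project_id=NULL, no match -> kept with NULL
  - task 3 (Test): project_id=3 -> matches Zeta
  - task 4 (Deploy): project_id=2 -> matches Phoenix
  - task 5 (Document): project_id=NULL, no match -> kept with NULL
  - task 6 (Audit): project_id=4 -> matches Nova
  - task 7 (Train): project_id=1 -> matches Aurora
All 7 rows appear; 2 have NULL project.

SQL:
SELECT a.name, b.name AS project
FROM tasks a
LEFT JOIN projects b ON a.project_id = b.id

Result:
name     | project
---------+--------
Optimize | Zeta   
Setup    | NULL   
Test     | Zeta   
Deploy   | Phoenix
Document | NULL   
Audit    | Nova   
Train    | Aurora 


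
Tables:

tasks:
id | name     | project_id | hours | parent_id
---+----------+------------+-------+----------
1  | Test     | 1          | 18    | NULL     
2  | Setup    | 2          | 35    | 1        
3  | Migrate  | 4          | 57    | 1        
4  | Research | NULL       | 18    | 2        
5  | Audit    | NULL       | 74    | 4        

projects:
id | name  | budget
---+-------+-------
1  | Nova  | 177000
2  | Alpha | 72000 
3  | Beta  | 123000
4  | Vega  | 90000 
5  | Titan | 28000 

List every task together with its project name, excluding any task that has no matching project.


INNER JOIN keeps only tasks rows whose project_id matches an id in projects. Walk through each task:
  - task 1 (Test): project_id=1 -> matches Nova
  - task 2 (Setup): project_id=2 -> matches Alpha
  - task 3 (Migrate): project_id=4 -> matches Vega
  - task 4 (Research): project_id=NULL, no match -> dropped
  - task 5 (Audit): project_id=NULL, no match -> dropped
So 2 of 5 rows are dropped.

SQL:
SELECT a.name, b.name AS project
FROM tasks a
INNER JOIN projects b ON a.project_id = b.id

Result:
name    | project
--------+--------
Test    | Nova   
Setup   | Alpha  
Migrate | Vega   


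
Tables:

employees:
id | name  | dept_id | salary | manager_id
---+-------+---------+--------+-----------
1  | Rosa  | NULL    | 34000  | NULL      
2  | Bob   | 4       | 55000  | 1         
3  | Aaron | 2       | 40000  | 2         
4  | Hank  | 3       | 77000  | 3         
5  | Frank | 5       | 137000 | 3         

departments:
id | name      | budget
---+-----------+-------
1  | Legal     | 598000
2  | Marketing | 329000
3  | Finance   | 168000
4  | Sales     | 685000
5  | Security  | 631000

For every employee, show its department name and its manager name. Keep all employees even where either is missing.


Two LEFT JOINs from the same base table employees: one to departments via dept_id, one to employees itself via manager_id. Both are LEFT so every employee is preserved.
Match against departments:
  - employee 1 (Rosa): dept_id=NULL, no match -> kept with NULL
  - employee 2 (Bob): dept_id=4 -> matches Sales
  - employee 3 (Aaron): dept_id=2 -> matches Marketing
  - employee 4 (Hank): dept_id=3 -> matches Finance
  - employee 5 (Frank): dept_id=5 -> matches Security
Match against employees (self):
  - employee 1 (Rosa): manager_id=NULL -> NULL
  - employee 2 (Bob): manager_id=1 -> Rosa
  - employee 3 (Aaron): manager_id=2 -> Bob
  - employee 4 (Hank): manager_id=3 -> Aaron
  - employee 5 (Frank): manager_id=3 -> Aaron

SQL:
SELECT a.name, b.name AS department, c.name AS manager
FROM employees a
LEFT JOIN departments b ON a.dept_id = b.id
LEFT JOIN employees c ON a.manager_id = c.id

Result:
name  | department | manager
------+------------+--------
Rosa  | NULL       | NULL   
Bob   | Sales      | Rosa   
Aaron | Marketing  | Bob    
Hank  | Finance    | Aaron  
Frank | Security   | Aaron  


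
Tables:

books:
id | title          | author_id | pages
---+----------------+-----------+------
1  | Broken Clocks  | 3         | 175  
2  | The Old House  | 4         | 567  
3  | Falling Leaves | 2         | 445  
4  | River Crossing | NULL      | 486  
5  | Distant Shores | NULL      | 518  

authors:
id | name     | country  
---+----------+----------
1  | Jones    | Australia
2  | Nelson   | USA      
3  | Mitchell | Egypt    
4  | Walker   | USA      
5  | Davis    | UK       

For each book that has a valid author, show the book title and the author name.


INNER JOIN keeps only books rows whose author_id matches an id in authors. Walk through each book:
  - book 1 (Broken Clocks): author_id=3 -> matches Mitchell
  - book 2 (The Old House): author_id=4 -> matches Walker
  - book 3 (Falling Leaves): author_id=2 -> matches Nelson
  - book 4 (River Crossing): author_id=NULL, no match -> dropped
  - book 5 (Distant Shores): author_id=NULL, no match -> dropped
So 2 of 5 rows are dropped.

SQL:
SELECT a.title, b.name AS author
FROM books a
INNER JOIN authors b ON a.author_id = b.id

Result:
title          | author  
---------------+---------
Broken Clocks  | Mitchell
The Old House  | Walker  
Falling Leaves | Nelson  


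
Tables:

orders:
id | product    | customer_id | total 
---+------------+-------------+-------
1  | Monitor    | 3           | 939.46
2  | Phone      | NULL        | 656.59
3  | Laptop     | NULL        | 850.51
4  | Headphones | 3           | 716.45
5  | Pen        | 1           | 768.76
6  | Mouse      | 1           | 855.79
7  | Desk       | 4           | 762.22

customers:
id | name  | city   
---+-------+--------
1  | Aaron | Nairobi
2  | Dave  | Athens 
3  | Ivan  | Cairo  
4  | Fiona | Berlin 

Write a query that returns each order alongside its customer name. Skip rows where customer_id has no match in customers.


INNER JOIN keeps only orders rows whose customer_id matches an id in customers. Walk through each order:
  - order 1 (Monitor): customer_id=3 -> matches Ivan
  - order 2 (Phone): customer_id=NULL, no match -> dropped
  - order 3 (Laptop): customer_id=NULL, no match -> dropped
  - order 4 (Headphones): customer_id=3 -> matches Ivan
  - order 5 (Pen): customer_id=1 -> matches Aaron
  - order 6 (Mouse): customer_id=1 -> matches Aaron
  - order 7 (Desk): customer_id=4 -> matches Fiona
So 2 of 7 rows are dropped.

SQL:
SELECT a.product, b.name AS customer
FROM orders a
INNER JOIN customers b ON a.customer_id = b.id

Result:
product    | customer
-----------+---------
Monitor    | Ivan    
Headphones | Ivan    
Pen        | Aaron   
Mouse      | Aaron   
Desk       | Fiona   


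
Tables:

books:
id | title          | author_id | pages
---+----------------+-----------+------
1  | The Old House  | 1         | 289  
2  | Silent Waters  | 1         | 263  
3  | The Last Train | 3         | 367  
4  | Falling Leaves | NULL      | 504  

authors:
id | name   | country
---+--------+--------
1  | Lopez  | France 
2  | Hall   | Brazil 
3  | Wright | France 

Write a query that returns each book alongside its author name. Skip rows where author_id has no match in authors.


INNER JOIN keeps only books rows whose author_id matches an id in authors. Walk through each book:
  - book 1 (The Old House): author_id=1 -> matches Lopez
  - book 2 (Silent Waters): author_id=1 -> matches Lopez
  - book 3 (The Last Train): author_id=3 -> matches Wright
  - book 4 (Falling Leaves): author_id=NULL, no match -> dropped
So 1 of 4 rows is dropped.

SQL:
SELECT a.title, b.name AS author
FROM books a
INNER JOIN authors b ON a.author_id = b.id

Result:
title          | author
---------------+-------
The Old House  | Lopez 
Silent Waters  | Lopez 
The Last Train | Wright


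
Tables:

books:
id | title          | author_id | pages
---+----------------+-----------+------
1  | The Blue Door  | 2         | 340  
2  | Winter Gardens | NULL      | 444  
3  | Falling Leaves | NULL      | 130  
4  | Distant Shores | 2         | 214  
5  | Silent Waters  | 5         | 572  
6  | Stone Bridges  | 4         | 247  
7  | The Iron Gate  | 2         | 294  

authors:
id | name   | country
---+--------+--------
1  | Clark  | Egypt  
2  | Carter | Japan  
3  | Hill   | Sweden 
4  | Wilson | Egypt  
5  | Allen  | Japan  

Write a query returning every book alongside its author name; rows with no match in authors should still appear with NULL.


LEFT JOIN keeps every row from books (the left table); where author_id has no match in authors, the author columns become NULL. Walk through each book:
  - book 1 (The Blue Door): author_id=2 -> matches Carter
  - book 2 (Winter Gardens): author_id=NULL, no match -> kept with NULL
  - book 3 (Falling Leaves): author_id=NULL, no match -> kept with NULL
  - book 4 (Distant Shores): author_id=2 -> matches Carter
  - book 5 (Silent Waters): author_id=5 -> matches Allen
  - book 6 (Stone Bridges): author_id=4 -> matches Wilson
  - book 7 (The Iron Gate): author_id=2 -> matches Carter
All 7 rows appear; 2 have NULL author.

SQL:
SELECT a.title, b.name AS author
FROM books a
LEFT JOIN authors b ON a.author_id = b.id

Result:
title          | author
---------------+-------
The Blue Door  | Carter
Winter Gardens | NULL  
Falling Leaves | NULL  
Distant Shores | Carter
Silent Waters  | Allen 
Stone Bridges  | Wilson
The Iron Gate  | Carter


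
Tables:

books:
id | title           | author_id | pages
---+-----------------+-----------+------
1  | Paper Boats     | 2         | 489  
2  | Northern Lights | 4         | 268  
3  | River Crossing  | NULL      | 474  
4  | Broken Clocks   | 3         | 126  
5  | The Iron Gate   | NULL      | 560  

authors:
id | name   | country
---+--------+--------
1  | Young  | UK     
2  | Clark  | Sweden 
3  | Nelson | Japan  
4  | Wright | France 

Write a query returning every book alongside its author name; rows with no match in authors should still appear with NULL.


LEFT JOIN keeps every row from books (the left table); where author_id has no match in authors, the author columns become NULL. Walk through each book:
  - book 1 (Paper Boats): author_id=2 -> matches Clark
  - book 2 (Northern Lights): author_id=4 -> matches Wright
  - book 3 (River Crossing): author_id=NULL, no match -> kept with NULL
  - book 4 (Broken Clocks): author_id=3 -> matches Nelson
  - book 5 (The Iron Gate): author_id=NULL, no match -> kept with NULL
All 5 rows appear; 2 have NULL author.

SQL:
SELECT a.title, b.name AS author
FROM books a
LEFT JOIN authors b ON a.author_id = b.id

Result:
title           | author
----------------+-------
Paper Boats     | Clark 
Northern Lights | Wright
River Crossing  | NULL  
Broken Clocks   | Nelson
The Iron Gate   | NULL  


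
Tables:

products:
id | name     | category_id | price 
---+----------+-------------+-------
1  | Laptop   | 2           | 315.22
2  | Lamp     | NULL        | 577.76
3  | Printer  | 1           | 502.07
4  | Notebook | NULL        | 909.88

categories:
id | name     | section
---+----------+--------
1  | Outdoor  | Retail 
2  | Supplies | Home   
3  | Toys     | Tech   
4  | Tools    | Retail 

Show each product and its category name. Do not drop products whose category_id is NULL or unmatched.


LEFT JOIN keeps every row from products (the left table); where category_id has no match in categories, the category columns become NULL. Walk through each product:
  - product 1 (Laptop): category_id=2 -> matches Supplies
  - product 2 (Lamp): category_id=NULL, no match -> kept with NULL
  - product 3 (Printer): category_id=1 -> matches Outdoor
  - product 4 (Notebook): category_id=NULL, no match -> kept with NULL
All 4 rows appear; 2 have NULL category.

SQL:
SELECT a.name, b.name AS category
FROM products a
LEFT JOIN categories b ON a.category_id = b.id

Result:
name     | category
---------+---------
Laptop   | Supplies
Lamp     | NULL    
Printer  | Outdoor 
Notebook | NULL    


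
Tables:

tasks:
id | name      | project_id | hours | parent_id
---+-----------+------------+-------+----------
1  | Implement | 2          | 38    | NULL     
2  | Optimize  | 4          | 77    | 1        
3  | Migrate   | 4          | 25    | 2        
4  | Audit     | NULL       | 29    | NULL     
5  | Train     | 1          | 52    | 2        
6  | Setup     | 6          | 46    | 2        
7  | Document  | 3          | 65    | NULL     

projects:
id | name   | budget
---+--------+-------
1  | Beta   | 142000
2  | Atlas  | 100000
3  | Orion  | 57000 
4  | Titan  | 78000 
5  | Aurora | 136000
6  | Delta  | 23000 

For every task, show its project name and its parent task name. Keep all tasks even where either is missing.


Two LEFT JOINs from the same base table tasks: one to projects via project_id, one to tasks itself via parent_id. Both are LEFT so every task is preserved.
Match against projects:
  - task 1 (Implement): project_id=2 -> matches Atlas
  - task 2 (Optimize): project_id=4 -> matches Titan
  - task 3 (Migrate): project_id=4 -> matches Titan
  - task 4 (Audit): project_id=NULL, no match -> kept with NULL
  - task 5 (Train): project_id=1 -> matches Beta
  - task 6 (Setup): project_id=6 -> matches Delta
  - task 7 (Document): project_id=3 -> matches Orion
Match against tasks (self):
  - task 1 (Implement): parent_id=NULL -> NULL
  - task 2 (Optimize): parent_id=1 -> Implement
  - task 3 (Migrate): parent_id=2 -> Optimize
  - task 4 (Audit): parent_id=NULL -> NULL
  - task 5 (Train): parent_id=2 -> Optimize
  - task 6 (Setup): parent_id=2 -> Optimize
  - task 7 (Document): parent_id=NULL -> NULL

SQL:
SELECT a.name, b.name AS project, c.name AS parent
FROM tasks a
LEFT JOIN projects b ON a.project_id = b.id
LEFT JOIN tasks c ON a.parent_id = c.id

Result:
name      | project | parent   
----------+---------+----------
Implement | Atlas   | NULL     
Optimize  | Titan   | Implement
Migrate   | Titan   | Optimize 
Audit     | NULL    | NULL     
Train     | Beta    | Optimize 
Setup     | Delta   | Optimize 
Document  | Orion   | NULL     
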